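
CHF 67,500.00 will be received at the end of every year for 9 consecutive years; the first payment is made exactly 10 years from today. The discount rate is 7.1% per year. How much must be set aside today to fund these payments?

CHF 236,201.73

Ordinary annuity of 9 payments, first payment at period 10.
Periodic rate r = 0.071 per year.
The ordinary-annuity PV formula values the stream one period before the first payment (period 9); discount that back 9 periods:
PV₀ = 67,500 × [1 − (1+r)^−9] / r × (1+r)^−9 = CHF 236,201.73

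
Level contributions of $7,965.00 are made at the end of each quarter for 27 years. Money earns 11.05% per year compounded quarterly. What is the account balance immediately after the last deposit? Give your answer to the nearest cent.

This is an ordinary annuity: 108 deposits of $7,965.00 at the end of each quarter.
Periodic rate r = 0.1105/4 per quarter; n is counted in quarters.
FV = PMT × [((1+r)^n − 1)/r] = 7,965 × [(1+r)^108 − 1] / r = $5,182,172.72

$5,182,172.72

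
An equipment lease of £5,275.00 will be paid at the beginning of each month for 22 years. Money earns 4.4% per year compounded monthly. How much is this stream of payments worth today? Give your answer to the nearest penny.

This is an annuity due: 264 payments of £5,275.00 at the beginning of each month.
Periodic rate r = 0.044/12 per month; n is counted in months.
PV = PMT × [(1 − (1+r)^−n)/r] × (1+r) = 5,275 × [1 − (1+r)^−264] / r × (1+r) = £894,481.42

£894,481.42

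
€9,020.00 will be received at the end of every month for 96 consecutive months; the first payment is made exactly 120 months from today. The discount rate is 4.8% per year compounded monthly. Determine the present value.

€446,411.13

Ordinary annuity of 96 payments, first payment at period 120.
Periodic rate r = 0.048/12 per month; n is counted in months.
The ordinary-annuity PV formula values the stream one period before the first payment (period 119); discount that back 119 periods:
PV₀ = 9,020 × [1 − (1+r)^−96] / r × (1+r)^−119 = €446,411.13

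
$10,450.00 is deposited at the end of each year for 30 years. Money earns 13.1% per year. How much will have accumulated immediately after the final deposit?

$3,124,455.03

This is an ordinary annuity: 30 deposits of $10,450.00 at the end of each year.
Periodic rate r = 0.131 per year.
FV = PMT × [((1+r)^n − 1)/r] = 10,450 × [(1+r)^30 − 1] / r = $3,124,455.03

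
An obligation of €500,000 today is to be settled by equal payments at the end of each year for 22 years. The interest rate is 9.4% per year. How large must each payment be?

€54,559.42

Level ordinary annuity; solve PV = PMT × [(1 − (1+r)^−n)/r] for PMT.
Periodic rate r = 0.094 per year.
With n = 22: PMT = 500,000 / ([(1 − (1+r)^−n)/r]) = €54,559.42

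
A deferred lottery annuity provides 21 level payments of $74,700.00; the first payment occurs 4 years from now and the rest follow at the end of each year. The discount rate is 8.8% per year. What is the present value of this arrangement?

$546,964.06

Ordinary annuity of 21 payments, first payment at period 4.
Periodic rate r = 0.088 per year.
The ordinary-annuity PV formula values the stream one period before the first payment (period 3); discount that back 3 periods:
PV₀ = 74,700 × [1 − (1+r)^−21] / r × (1+r)^−3 = $546,964.06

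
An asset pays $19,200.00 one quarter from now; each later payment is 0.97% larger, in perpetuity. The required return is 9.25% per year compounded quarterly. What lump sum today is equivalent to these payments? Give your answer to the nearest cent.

$1,430,167.60

Periodic rate r = 0.0925/4 per quarter.
Growing perpetuity (Gordon): PV = PMT₁ / (r − g) = 19,200 / (r − 0.0097) = $1,430,167.60.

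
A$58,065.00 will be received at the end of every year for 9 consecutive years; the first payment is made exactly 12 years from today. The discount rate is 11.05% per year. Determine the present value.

A$101,308.28

Ordinary annuity of 9 payments, first payment at period 12.
Periodic rate r = 0.1105 per year.
The ordinary-annuity PV formula values the stream one period before the first payment (period 11); discount that back 11 periods:
PV₀ = 58,065 × [1 − (1+r)^−9] / r × (1+r)^−11 = A$101,308.28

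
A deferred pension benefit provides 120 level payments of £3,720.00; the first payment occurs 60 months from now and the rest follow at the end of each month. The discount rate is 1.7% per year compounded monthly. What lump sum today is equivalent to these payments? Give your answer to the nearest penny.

£377,377.36

Ordinary annuity of 120 payments, first payment at period 60.
Periodic rate r = 0.017/12 per month; n is counted in months.
The ordinary-annuity PV formula values the stream one period before the first payment (period 59); discount that back 59 periods:
PV₀ = 3,720 × [1 − (1+r)^−120] / r × (1+r)^−59 = £377,377.36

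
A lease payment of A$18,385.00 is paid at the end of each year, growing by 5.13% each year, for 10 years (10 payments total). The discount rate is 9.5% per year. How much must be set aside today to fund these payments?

A$140,741.86

Periodic rate r = 0.095 per year.
Growing ordinary annuity: PV = PMT₁ × [1 − ((1+g)/(1+r))^n] / (r − g) = 18,385 × [1 − ((1+0.0513)/(1+r))^10] / (r − 0.0513) = A$140,741.86.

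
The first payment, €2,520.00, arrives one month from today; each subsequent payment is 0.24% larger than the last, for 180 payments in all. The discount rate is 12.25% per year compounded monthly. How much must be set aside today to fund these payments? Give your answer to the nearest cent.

Periodic rate r = 0.1225/12 per month; n is counted in months.
Growing ordinary annuity: PV = PMT₁ × [1 − ((1+g)/(1+r))^n] / (r − g) = 2,520 × [1 − ((1+0.0024)/(1+r))^180] / (r − 0.0024) = €242,884.46.

€242,884.46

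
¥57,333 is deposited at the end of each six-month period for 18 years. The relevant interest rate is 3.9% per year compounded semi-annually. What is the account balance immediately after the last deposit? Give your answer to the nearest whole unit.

¥2,952,492

This is an ordinary annuity: 36 deposits of ¥57,333 at the end of each six-month period.
Periodic rate r = 0.039/2 per half-year; n is counted in half-years.
FV = PMT × [((1+r)^n − 1)/r] = 57,333 × [(1+r)^36 − 1] / r = ¥2,952,492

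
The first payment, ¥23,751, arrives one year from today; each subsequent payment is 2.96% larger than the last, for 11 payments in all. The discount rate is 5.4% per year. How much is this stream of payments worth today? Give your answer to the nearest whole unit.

Periodic rate r = 0.054 per year.
Growing ordinary annuity: PV = PMT₁ × [1 − ((1+g)/(1+r))^n] / (r − g) = 23,751 × [1 − ((1+0.0296)/(1+r))^11] / (r − 0.0296) = ¥221,087.

¥221,087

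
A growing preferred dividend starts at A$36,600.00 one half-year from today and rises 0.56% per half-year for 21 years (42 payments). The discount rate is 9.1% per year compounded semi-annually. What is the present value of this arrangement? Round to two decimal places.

A$738,331.68

Periodic rate r = 0.091/2 per half-year; n is counted in half-years.
Growing ordinary annuity: PV = PMT₁ × [1 − ((1+g)/(1+r))^n] / (r − g) = 36,600 × [1 − ((1+0.0056)/(1+r))^42] / (r − 0.0056) = A$738,331.68.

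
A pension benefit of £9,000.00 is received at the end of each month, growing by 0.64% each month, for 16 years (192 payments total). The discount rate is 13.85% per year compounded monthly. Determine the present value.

Periodic rate r = 0.1385/12 per month; n is counted in months.
Growing ordinary annuity: PV = PMT₁ × [1 − ((1+g)/(1+r))^n] / (r − g) = 9,000 × [1 − ((1+0.0064)/(1+r))^192] / (r − 0.0064) = £1,092,423.09.

£1,092,423.09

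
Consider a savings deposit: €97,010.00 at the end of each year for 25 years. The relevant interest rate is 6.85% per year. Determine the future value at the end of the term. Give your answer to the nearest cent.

€6,005,251.26

This is an ordinary annuity: 25 deposits of €97,010.00 at the end of each year.
Periodic rate r = 0.0685 per year.
FV = PMT × [((1+r)^n − 1)/r] = 97,010 × [(1+r)^25 − 1] / r = €6,005,251.26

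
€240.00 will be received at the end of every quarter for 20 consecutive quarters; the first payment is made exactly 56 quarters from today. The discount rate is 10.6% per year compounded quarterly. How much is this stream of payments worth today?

€875.30

Ordinary annuity of 20 payments, first payment at period 56.
Periodic rate r = 0.106/4 per quarter; n is counted in quarters.
The ordinary-annuity PV formula values the stream one period before the first payment (period 55); discount that back 55 periods:
PV₀ = 240 × [1 − (1+r)^−20] / r × (1+r)^−55 = €875.30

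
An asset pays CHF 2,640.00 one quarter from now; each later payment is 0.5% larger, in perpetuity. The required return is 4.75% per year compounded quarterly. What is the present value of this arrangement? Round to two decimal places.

CHF 384,000.00

Periodic rate r = 0.0475/4 per quarter.
Growing perpetuity (Gordon): PV = PMT₁ / (r − g) = 2,640 / (r − 0.005) = CHF 384,000.00.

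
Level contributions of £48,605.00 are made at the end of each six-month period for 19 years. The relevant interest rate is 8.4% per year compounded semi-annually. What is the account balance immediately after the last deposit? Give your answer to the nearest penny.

This is an ordinary annuity: 38 deposits of £48,605.00 at the end of each six-month period.
Periodic rate r = 0.084/2 per half-year; n is counted in half-years.
FV = PMT × [((1+r)^n − 1)/r] = 48,605 × [(1+r)^38 − 1] / r = £4,368,662.99

£4,368,662.99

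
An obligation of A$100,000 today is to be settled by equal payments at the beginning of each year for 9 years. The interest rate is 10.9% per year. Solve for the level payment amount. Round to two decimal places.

Level annuity due; solve PV = PMT × [(1 − (1+r)^−n)/r] × (1+r) for PMT.
Periodic rate r = 0.109 per year.
With n = 9: PMT = 100,000 / ([(1 − (1+r)^−n)/r] × (1+r)) = A$16,221.85

A$16,221.85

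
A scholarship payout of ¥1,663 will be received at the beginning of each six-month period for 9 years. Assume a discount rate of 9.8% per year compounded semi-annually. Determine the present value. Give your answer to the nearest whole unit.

This is an annuity due: 18 payments of ¥1,663 at the beginning of each six-month period.
Periodic rate r = 0.098/2 per half-year; n is counted in half-years.
PV = PMT × [(1 − (1+r)^−n)/r] × (1+r) = 1,663 × [1 − (1+r)^−18] / r × (1+r) = ¥20,553

¥20,553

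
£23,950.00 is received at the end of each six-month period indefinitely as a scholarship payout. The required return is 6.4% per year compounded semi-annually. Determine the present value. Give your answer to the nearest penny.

£748,437.50

Periodic rate r = 0.064/2 per half-year.
Level perpetuity: PV = PMT / r = 23,950 / (0.064/2) = £748,437.50.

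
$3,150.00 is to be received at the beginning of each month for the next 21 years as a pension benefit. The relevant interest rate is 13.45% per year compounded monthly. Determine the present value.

This is an annuity due: 252 payments of $3,150.00 at the beginning of each month.
Periodic rate r = 0.1345/12 per month; n is counted in months.
PV = PMT × [(1 − (1+r)^−n)/r] × (1+r) = 3,150 × [1 − (1+r)^−252] / r × (1+r) = $267,060.44

$267,060.44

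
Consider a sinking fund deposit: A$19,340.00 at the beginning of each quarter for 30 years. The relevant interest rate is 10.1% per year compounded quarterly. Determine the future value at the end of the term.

A$14,867,742.30

This is an annuity due: 120 deposits of A$19,340.00 at the beginning of each quarter.
Periodic rate r = 0.101/4 per quarter; n is counted in quarters.
FV = PMT × [((1+r)^n − 1)/r] × (1+r) = 19,340 × [(1+r)^120 − 1] / r × (1+r) = A$14,867,742.30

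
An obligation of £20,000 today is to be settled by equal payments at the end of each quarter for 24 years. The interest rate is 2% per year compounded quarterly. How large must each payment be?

Level ordinary annuity; solve PV = PMT × [(1 − (1+r)^−n)/r] for PMT.
Periodic rate r = 0.02/4 per quarter; n is counted in quarters.
With n = 96: PMT = 20,000 / ([(1 − (1+r)^−n)/r]) = £262.83

£262.83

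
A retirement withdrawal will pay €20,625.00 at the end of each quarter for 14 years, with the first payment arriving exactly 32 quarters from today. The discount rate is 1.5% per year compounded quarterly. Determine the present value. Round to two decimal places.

Ordinary annuity of 56 payments, first payment at period 32.
Periodic rate r = 0.015/4 per quarter; n is counted in quarters.
The ordinary-annuity PV formula values the stream one period before the first payment (period 31); discount that back 31 periods:
PV₀ = 20,625 × [1 − (1+r)^−56] / r × (1+r)^−31 = €926,095.46

€926,095.46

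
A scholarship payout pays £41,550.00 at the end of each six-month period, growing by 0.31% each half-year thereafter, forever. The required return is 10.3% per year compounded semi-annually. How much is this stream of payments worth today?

£858,471.07

Periodic rate r = 0.103/2 per half-year.
Growing perpetuity (Gordon): PV = PMT₁ / (r − g) = 41,550 / (r − 0.0031) = £858,471.07.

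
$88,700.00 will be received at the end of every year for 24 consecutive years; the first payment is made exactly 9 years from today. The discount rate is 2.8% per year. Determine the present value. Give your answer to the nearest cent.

Ordinary annuity of 24 payments, first payment at period 9.
Periodic rate r = 0.028 per year.
The ordinary-annuity PV formula values the stream one period before the first payment (period 8); discount that back 8 periods:
PV₀ = 88,700 × [1 − (1+r)^−24] / r × (1+r)^−8 = $1,230,784.23

$1,230,784.23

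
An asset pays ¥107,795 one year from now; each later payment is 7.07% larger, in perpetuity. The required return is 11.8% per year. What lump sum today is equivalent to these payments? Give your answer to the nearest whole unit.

Periodic rate r = 0.118 per year.
Growing perpetuity (Gordon): PV = PMT₁ / (r − g) = 107,795 / (r − 0.0707) = ¥2,278,964.

¥2,278,964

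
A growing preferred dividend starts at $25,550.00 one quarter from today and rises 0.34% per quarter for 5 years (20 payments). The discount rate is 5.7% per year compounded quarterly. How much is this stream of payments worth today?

Periodic rate r = 0.057/4 per quarter; n is counted in quarters.
Growing ordinary annuity: PV = PMT₁ × [1 − ((1+g)/(1+r))^n] / (r − g) = 25,550 × [1 − ((1+0.0034)/(1+r))^20] / (r − 0.0034) = $455,760.84.

$455,760.84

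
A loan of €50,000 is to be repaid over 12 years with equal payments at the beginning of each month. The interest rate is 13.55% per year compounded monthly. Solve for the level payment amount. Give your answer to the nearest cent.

€696.56

Level annuity due; solve PV = PMT × [(1 − (1+r)^−n)/r] × (1+r) for PMT.
Periodic rate r = 0.1355/12 per month; n is counted in months.
With n = 144: PMT = 50,000 / ([(1 − (1+r)^−n)/r] × (1+r)) = €696.56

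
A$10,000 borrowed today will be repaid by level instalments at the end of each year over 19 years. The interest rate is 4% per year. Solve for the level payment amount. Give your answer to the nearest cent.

Level ordinary annuity; solve PV = PMT × [(1 − (1+r)^−n)/r] for PMT.
Periodic rate r = 0.04 per year.
With n = 19: PMT = 10,000 / ([(1 − (1+r)^−n)/r]) = A$761.39

A$761.39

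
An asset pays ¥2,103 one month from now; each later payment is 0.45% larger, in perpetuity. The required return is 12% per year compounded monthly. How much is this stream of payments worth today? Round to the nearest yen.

Periodic rate r = 0.12/12 per month.
Growing perpetuity (Gordon): PV = PMT₁ / (r − g) = 2,103 / (r − 0.0045) = ¥382,364.

¥382,364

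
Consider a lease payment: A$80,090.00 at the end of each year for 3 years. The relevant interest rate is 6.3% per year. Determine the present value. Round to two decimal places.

A$212,898.79

This is an ordinary annuity: 3 payments of A$80,090.00 at the end of each year.
Periodic rate r = 0.063 per year.
PV = PMT × [(1 − (1+r)^−n)/r] = 80,090 × [1 − (1+r)^−3] / r = A$212,898.79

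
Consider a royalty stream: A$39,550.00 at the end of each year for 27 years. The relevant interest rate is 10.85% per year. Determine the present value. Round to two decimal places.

This is an ordinary annuity: 27 payments of A$39,550.00 at the end of each year.
Periodic rate r = 0.1085 per year.
PV = PMT × [(1 − (1+r)^−n)/r] = 39,550 × [1 − (1+r)^−27] / r = A$341,929.42

A$341,929.42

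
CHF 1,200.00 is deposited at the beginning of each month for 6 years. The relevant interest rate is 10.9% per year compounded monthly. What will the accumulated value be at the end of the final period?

CHF 122,318.49

This is an annuity due: 72 deposits of CHF 1,200.00 at the beginning of each month.
Periodic rate r = 0.109/12 per month; n is counted in months.
FV = PMT × [((1+r)^n − 1)/r] × (1+r) = 1,200 × [(1+r)^72 − 1] / r × (1+r) = CHF 122,318.49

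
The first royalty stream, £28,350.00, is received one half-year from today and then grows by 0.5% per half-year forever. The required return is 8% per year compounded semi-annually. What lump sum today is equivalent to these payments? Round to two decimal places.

Periodic rate r = 0.08/2 per half-year.
Growing perpetuity (Gordon): PV = PMT₁ / (r − g) = 28,350 / (r − 0.005) = £810,000.00.

£810,000.00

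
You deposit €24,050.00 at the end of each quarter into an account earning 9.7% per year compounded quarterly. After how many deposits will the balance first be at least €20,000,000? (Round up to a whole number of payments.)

Periodic rate r = 0.097/4 per quarter; n is counted in quarters.
Ordinary annuity FV: 20,000,000 = 24,050 × [((1+r)^n − 1)/r].
(1+r)^n = 1 + 20,000,000 × r / 24,050, so n = ln(1 + 20,000,000·r/24,050) / ln(1+r) = 127.39.
Round up to a whole number of payments: n = 128.

128 payments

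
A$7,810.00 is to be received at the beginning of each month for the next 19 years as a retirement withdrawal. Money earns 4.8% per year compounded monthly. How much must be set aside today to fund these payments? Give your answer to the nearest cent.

This is an annuity due: 228 payments of A$7,810.00 at the beginning of each month.
Periodic rate r = 0.048/12 per month; n is counted in months.
PV = PMT × [(1 − (1+r)^−n)/r] × (1+r) = 7,810 × [1 − (1+r)^−228] / r × (1+r) = A$1,171,380.43

A$1,171,380.43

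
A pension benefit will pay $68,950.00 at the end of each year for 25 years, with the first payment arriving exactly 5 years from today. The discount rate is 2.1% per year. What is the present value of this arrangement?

Ordinary annuity of 25 payments, first payment at period 5.
Periodic rate r = 0.021 per year.
The ordinary-annuity PV formula values the stream one period before the first payment (period 4); discount that back 4 periods:
PV₀ = 68,950 × [1 − (1+r)^−25] / r × (1+r)^−4 = $1,224,341.99

$1,224,341.99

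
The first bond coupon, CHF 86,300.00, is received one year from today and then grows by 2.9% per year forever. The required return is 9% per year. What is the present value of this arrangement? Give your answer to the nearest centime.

CHF 1,414,754.10

Periodic rate r = 0.09 per year.
Growing perpetuity (Gordon): PV = PMT₁ / (r − g) = 86,300 / (r − 0.029) = CHF 1,414,754.10.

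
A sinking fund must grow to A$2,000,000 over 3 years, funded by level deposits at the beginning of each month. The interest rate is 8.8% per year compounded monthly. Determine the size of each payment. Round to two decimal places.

Level annuity due; solve FV = PMT × [((1+r)^n − 1)/r] × (1+r) for PMT.
Periodic rate r = 0.088/12 per month; n is counted in months.
With n = 36: PMT = 2,000,000 / ([((1+r)^n − 1)/r] × (1+r)) = A$48,391.92

A$48,391.92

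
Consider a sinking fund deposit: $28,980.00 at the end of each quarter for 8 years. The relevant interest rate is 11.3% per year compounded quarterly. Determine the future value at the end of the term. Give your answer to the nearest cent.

This is an ordinary annuity: 32 deposits of $28,980.00 at the end of each quarter.
Periodic rate r = 0.113/4 per quarter; n is counted in quarters.
FV = PMT × [((1+r)^n − 1)/r] = 28,980 × [(1+r)^32 − 1] / r = $1,475,880.50

$1,475,880.50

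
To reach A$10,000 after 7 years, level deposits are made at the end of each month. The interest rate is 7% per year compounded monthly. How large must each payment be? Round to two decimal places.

Level ordinary annuity; solve FV = PMT × [((1+r)^n − 1)/r] for PMT.
Periodic rate r = 0.07/12 per month; n is counted in months.
With n = 84: PMT = 10,000 / ([((1+r)^n − 1)/r]) = A$92.59

A$92.59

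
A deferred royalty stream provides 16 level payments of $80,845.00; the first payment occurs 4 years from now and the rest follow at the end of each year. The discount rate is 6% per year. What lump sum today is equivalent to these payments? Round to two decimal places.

Ordinary annuity of 16 payments, first payment at period 4.
Periodic rate r = 0.06 per year.
The ordinary-annuity PV formula values the stream one period before the first payment (period 3); discount that back 3 periods:
PV₀ = 80,845 × [1 − (1+r)^−16] / r × (1+r)^−3 = $685,978.28

$685,978.28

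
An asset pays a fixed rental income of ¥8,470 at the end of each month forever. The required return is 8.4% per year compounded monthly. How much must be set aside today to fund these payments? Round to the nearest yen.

Periodic rate r = 0.084/12 per month.
Level perpetuity: PV = PMT / r = 8,470 / (0.084/12) = ¥1,210,000.

¥1,210,000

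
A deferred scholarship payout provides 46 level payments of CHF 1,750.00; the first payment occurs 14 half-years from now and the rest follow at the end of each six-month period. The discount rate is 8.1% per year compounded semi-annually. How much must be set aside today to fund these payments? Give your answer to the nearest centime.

Ordinary annuity of 46 payments, first payment at period 14.
Periodic rate r = 0.081/2 per half-year; n is counted in half-years.
The ordinary-annuity PV formula values the stream one period before the first payment (period 13); discount that back 13 periods:
PV₀ = 1,750 × [1 − (1+r)^−46] / r × (1+r)^−13 = CHF 21,636.68

CHF 21,636.68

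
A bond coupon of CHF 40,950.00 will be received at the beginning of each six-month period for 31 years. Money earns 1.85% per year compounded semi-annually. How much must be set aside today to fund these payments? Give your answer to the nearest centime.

This is an annuity due: 62 payments of CHF 40,950.00 at the beginning of each six-month period.
Periodic rate r = 0.0185/2 per half-year; n is counted in half-years.
PV = PMT × [(1 − (1+r)^−n)/r] × (1+r) = 40,950 × [1 − (1+r)^−62] / r × (1+r) = CHF 1,943,404.04

CHF 1,943,404.04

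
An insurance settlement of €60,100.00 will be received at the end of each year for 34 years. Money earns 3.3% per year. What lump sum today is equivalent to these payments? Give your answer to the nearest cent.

This is an ordinary annuity: 34 payments of €60,100.00 at the end of each year.
Periodic rate r = 0.033 per year.
PV = PMT × [(1 − (1+r)^−n)/r] = 60,100 × [1 − (1+r)^−34] / r = €1,217,333.58

€1,217,333.58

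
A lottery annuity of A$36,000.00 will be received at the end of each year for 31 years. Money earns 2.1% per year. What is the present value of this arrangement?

This is an ordinary annuity: 31 payments of A$36,000.00 at the end of each year.
Periodic rate r = 0.021 per year.
PV = PMT × [(1 − (1+r)^−n)/r] = 36,000 × [1 − (1+r)^−31] / r = A$814,197.24

A$814,197.24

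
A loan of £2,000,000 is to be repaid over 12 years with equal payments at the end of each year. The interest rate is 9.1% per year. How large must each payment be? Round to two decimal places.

£280,709.90

Level ordinary annuity; solve PV = PMT × [(1 − (1+r)^−n)/r] for PMT.
Periodic rate r = 0.091 per year.
With n = 12: PMT = 2,000,000 / ([(1 − (1+r)^−n)/r]) = £280,709.90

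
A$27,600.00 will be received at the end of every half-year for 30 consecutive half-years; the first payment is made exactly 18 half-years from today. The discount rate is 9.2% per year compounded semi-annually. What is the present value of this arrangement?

Ordinary annuity of 30 payments, first payment at period 18.
Periodic rate r = 0.092/2 per half-year; n is counted in half-years.
The ordinary-annuity PV formula values the stream one period before the first payment (period 17); discount that back 17 periods:
PV₀ = 27,600 × [1 − (1+r)^−30] / r × (1+r)^−17 = A$206,856.17

A$206,856.17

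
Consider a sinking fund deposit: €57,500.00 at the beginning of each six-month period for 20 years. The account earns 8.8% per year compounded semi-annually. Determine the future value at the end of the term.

€6,272,907.31

This is an annuity due: 40 deposits of €57,500.00 at the beginning of each six-month period.
Periodic rate r = 0.088/2 per half-year; n is counted in half-years.
FV = PMT × [((1+r)^n − 1)/r] × (1+r) = 57,500 × [(1+r)^40 − 1] / r × (1+r) = €6,272,907.31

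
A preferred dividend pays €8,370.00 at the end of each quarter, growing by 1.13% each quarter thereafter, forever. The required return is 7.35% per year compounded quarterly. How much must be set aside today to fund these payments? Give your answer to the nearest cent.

Periodic rate r = 0.0735/4 per quarter.
Growing perpetuity (Gordon): PV = PMT₁ / (r − g) = 8,370 / (r − 0.0113) = €1,183,038.87.

€1,183,038.87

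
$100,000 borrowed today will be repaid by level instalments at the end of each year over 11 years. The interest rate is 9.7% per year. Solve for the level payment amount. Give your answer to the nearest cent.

Level ordinary annuity; solve PV = PMT × [(1 − (1+r)^−n)/r] for PMT.
Periodic rate r = 0.097 per year.
With n = 11: PMT = 100,000 / ([(1 − (1+r)^−n)/r]) = $15,184.31

$15,184.31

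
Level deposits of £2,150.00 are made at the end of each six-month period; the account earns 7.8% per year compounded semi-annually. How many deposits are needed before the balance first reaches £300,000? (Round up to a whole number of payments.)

Periodic rate r = 0.078/2 per half-year; n is counted in half-years.
Ordinary annuity FV: 300,000 = 2,150 × [((1+r)^n − 1)/r].
(1+r)^n = 1 + 300,000 × r / 2,150, so n = ln(1 + 300,000·r/2,150) / ln(1+r) = 48.69.
Round up to a whole number of payments: n = 49.

49 payments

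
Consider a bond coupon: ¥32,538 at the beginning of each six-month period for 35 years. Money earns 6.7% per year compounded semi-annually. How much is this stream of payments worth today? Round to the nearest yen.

This is an annuity due: 70 payments of ¥32,538 at the beginning of each six-month period.
Periodic rate r = 0.067/2 per half-year; n is counted in half-years.
PV = PMT × [(1 − (1+r)^−n)/r] × (1+r) = 32,538 × [1 − (1+r)^−70] / r × (1+r) = ¥903,839

¥903,839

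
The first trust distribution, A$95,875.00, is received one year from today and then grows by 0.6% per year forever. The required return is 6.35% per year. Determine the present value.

Periodic rate r = 0.0635 per year.
Growing perpetuity (Gordon): PV = PMT₁ / (r − g) = 95,875 / (r − 0.006) = A$1,667,391.30.

A$1,667,391.30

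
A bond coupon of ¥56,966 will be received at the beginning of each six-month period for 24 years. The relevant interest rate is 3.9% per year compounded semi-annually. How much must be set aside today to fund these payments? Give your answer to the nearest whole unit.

This is an annuity due: 48 payments of ¥56,966 at the beginning of each six-month period.
Periodic rate r = 0.039/2 per half-year; n is counted in half-years.
PV = PMT × [(1 − (1+r)^−n)/r] × (1+r) = 56,966 × [1 − (1+r)^−48] / r × (1+r) = ¥1,799,659

¥1,799,659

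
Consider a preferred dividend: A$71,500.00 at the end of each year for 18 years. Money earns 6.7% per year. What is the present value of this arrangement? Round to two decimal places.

A$735,062.03

This is an ordinary annuity: 18 payments of A$71,500.00 at the end of each year.
Periodic rate r = 0.067 per year.
PV = PMT × [(1 − (1+r)^−n)/r] = 71,500 × [1 − (1+r)^−18] / r = A$735,062.03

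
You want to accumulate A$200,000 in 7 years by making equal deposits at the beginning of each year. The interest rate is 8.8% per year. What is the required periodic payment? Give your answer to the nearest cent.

Level annuity due; solve FV = PMT × [((1+r)^n − 1)/r] × (1+r) for PMT.
Periodic rate r = 0.088 per year.
With n = 7: PMT = 200,000 / ([((1+r)^n − 1)/r] × (1+r)) = A$20,102.77

A$20,102.77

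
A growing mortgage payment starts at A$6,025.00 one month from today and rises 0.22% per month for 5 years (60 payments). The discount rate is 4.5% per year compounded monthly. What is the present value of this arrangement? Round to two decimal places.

Periodic rate r = 0.045/12 per month; n is counted in months.
Growing ordinary annuity: PV = PMT₁ × [1 − ((1+g)/(1+r))^n] / (r − g) = 6,025 × [1 − ((1+0.0022)/(1+r))^60] / (r − 0.0022) = A$344,222.34.

A$344,222.34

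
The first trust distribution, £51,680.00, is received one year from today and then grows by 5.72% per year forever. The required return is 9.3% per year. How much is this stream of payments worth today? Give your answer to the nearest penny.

Periodic rate r = 0.093 per year.
Growing perpetuity (Gordon): PV = PMT₁ / (r − g) = 51,680 / (r − 0.0572) = £1,443,575.42.

£1,443,575.42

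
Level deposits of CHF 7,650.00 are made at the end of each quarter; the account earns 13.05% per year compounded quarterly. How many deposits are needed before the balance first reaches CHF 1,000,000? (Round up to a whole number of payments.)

Periodic rate r = 0.1305/4 per quarter; n is counted in quarters.
Ordinary annuity FV: 1,000,000 = 7,650 × [((1+r)^n − 1)/r].
(1+r)^n = 1 + 1,000,000 × r / 7,650, so n = ln(1 + 1,000,000·r/7,650) / ln(1+r) = 51.74.
Round up to a whole number of payments: n = 52.

52 payments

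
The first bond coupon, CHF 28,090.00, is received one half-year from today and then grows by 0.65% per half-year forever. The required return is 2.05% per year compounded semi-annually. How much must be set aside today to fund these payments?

Periodic rate r = 0.0205/2 per half-year.
Growing perpetuity (Gordon): PV = PMT₁ / (r − g) = 28,090 / (r − 0.0065) = CHF 7,490,666.67.

CHF 7,490,666.67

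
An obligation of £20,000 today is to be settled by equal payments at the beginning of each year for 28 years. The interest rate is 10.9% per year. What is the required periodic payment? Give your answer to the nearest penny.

£2,080.58

Level annuity due; solve PV = PMT × [(1 − (1+r)^−n)/r] × (1+r) for PMT.
Periodic rate r = 0.109 per year.
With n = 28: PMT = 20,000 / ([(1 − (1+r)^−n)/r] × (1+r)) = £2,080.58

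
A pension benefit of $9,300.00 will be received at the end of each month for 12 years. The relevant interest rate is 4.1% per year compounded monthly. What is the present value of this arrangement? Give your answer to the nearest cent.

This is an ordinary annuity: 144 payments of $9,300.00 at the end of each month.
Periodic rate r = 0.041/12 per month; n is counted in months.
PV = PMT × [(1 − (1+r)^−n)/r] = 9,300 × [1 − (1+r)^−144] / r = $1,056,347.63

$1,056,347.63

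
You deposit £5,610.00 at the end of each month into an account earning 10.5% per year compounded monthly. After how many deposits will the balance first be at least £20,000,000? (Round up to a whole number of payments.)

Periodic rate r = 0.105/12 per month; n is counted in months.
Ordinary annuity FV: 20,000,000 = 5,610 × [((1+r)^n − 1)/r].
(1+r)^n = 1 + 20,000,000 × r / 5,610, so n = ln(1 + 20,000,000·r/5,610) / ln(1+r) = 398.51.
Round up to a whole number of payments: n = 399.

399 payments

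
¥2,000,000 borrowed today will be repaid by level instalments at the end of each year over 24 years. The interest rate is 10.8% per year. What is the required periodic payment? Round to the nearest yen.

¥236,148

Level ordinary annuity; solve PV = PMT × [(1 − (1+r)^−n)/r] for PMT.
Periodic rate r = 0.108 per year.
With n = 24: PMT = 2,000,000 / ([(1 − (1+r)^−n)/r]) = ¥236,148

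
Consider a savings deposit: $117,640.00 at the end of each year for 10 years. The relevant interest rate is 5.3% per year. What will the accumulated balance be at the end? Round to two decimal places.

This is an ordinary annuity: 10 deposits of $117,640.00 at the end of each year.
Periodic rate r = 0.053 per year.
FV = PMT × [((1+r)^n − 1)/r] = 117,640 × [(1+r)^10 − 1] / r = $1,500,547.97

$1,500,547.97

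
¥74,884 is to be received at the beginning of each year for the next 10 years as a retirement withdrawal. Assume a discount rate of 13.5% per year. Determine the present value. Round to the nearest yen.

This is an annuity due: 10 payments of ¥74,884 at the beginning of each year.
Periodic rate r = 0.135 per year.
PV = PMT × [(1 − (1+r)^−n)/r] × (1+r) = 74,884 × [1 − (1+r)^−10] / r × (1+r) = ¥452,124

¥452,124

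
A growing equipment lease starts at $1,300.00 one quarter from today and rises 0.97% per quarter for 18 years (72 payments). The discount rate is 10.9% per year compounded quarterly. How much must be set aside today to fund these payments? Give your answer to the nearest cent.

Periodic rate r = 0.109/4 per quarter; n is counted in quarters.
Growing ordinary annuity: PV = PMT₁ × [1 − ((1+g)/(1+r))^n] / (r − g) = 1,300 × [1 − ((1+0.0097)/(1+r))^72] / (r − 0.0097) = $52,653.40.

$52,653.40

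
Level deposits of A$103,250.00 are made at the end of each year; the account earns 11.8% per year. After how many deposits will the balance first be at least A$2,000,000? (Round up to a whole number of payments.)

Periodic rate r = 0.118 per year.
Ordinary annuity FV: 2,000,000 = 103,250 × [((1+r)^n − 1)/r].
(1+r)^n = 1 + 2,000,000 × r / 103,250, so n = ln(1 + 2,000,000·r/103,250) / ln(1+r) = 10.66.
Round up to a whole number of payments: n = 11.

11 payments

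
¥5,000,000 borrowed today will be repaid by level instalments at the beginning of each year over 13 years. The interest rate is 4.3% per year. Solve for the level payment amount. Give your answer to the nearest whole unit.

¥489,055

Level annuity due; solve PV = PMT × [(1 − (1+r)^−n)/r] × (1+r) for PMT.
Periodic rate r = 0.043 per year.
With n = 13: PMT = 5,000,000 / ([(1 − (1+r)^−n)/r] × (1+r)) = ¥489,055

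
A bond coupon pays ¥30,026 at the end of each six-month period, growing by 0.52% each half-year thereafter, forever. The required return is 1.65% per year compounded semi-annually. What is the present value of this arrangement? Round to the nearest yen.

Periodic rate r = 0.0165/2 per half-year.
Growing perpetuity (Gordon): PV = PMT₁ / (r − g) = 30,026 / (r − 0.0052) = ¥9,844,590.

¥9,844,590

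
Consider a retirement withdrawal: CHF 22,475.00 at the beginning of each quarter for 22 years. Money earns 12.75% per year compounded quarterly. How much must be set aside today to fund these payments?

CHF 681,579.95

This is an annuity due: 88 payments of CHF 22,475.00 at the beginning of each quarter.
Periodic rate r = 0.1275/4 per quarter; n is counted in quarters.
PV = PMT × [(1 − (1+r)^−n)/r] × (1+r) = 22,475 × [1 − (1+r)^−88] / r × (1+r) = CHF 681,579.95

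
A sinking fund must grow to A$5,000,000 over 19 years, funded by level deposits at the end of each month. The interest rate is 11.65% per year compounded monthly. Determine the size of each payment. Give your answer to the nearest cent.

A$6,029.62

Level ordinary annuity; solve FV = PMT × [((1+r)^n − 1)/r] for PMT.
Periodic rate r = 0.1165/12 per month; n is counted in months.
With n = 228: PMT = 5,000,000 / ([((1+r)^n − 1)/r]) = A$6,029.62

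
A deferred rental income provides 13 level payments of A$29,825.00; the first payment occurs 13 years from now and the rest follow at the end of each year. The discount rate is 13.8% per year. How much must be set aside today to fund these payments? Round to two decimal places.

A$37,279.73

Ordinary annuity of 13 payments, first payment at period 13.
Periodic rate r = 0.138 per year.
The ordinary-annuity PV formula values the stream one period before the first payment (period 12); discount that back 12 periods:
PV₀ = 29,825 × [1 − (1+r)^−13] / r × (1+r)^−12 = A$37,279.73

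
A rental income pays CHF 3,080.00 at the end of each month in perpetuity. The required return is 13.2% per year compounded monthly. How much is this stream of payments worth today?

CHF 280,000.00

Periodic rate r = 0.132/12 per month.
Level perpetuity: PV = PMT / r = 3,080 / (0.132/12) = CHF 280,000.00.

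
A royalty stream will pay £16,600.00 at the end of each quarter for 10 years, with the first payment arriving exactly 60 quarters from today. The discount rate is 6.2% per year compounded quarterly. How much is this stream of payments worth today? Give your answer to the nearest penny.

£198,581.01

Ordinary annuity of 40 payments, first payment at period 60.
Periodic rate r = 0.062/4 per quarter; n is counted in quarters.
The ordinary-annuity PV formula values the stream one period before the first payment (period 59); discount that back 59 periods:
PV₀ = 16,600 × [1 − (1+r)^−40] / r × (1+r)^−59 = £198,581.01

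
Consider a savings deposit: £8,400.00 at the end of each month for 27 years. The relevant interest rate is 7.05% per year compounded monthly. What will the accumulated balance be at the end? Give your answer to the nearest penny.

This is an ordinary annuity: 324 deposits of £8,400.00 at the end of each month.
Periodic rate r = 0.0705/12 per month; n is counted in months.
FV = PMT × [((1+r)^n − 1)/r] = 8,400 × [(1+r)^324 − 1] / r = £8,109,854.39

£8,109,854.39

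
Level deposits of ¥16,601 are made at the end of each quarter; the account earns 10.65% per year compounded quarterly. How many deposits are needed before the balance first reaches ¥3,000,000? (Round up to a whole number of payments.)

67 payments

Periodic rate r = 0.1065/4 per quarter; n is counted in quarters.
Ordinary annuity FV: 3,000,000 = 16,601 × [((1+r)^n − 1)/r].
(1+r)^n = 1 + 3,000,000 × r / 16,601, so n = ln(1 + 3,000,000·r/16,601) / ln(1+r) = 66.97.
Round up to a whole number of payments: n = 67.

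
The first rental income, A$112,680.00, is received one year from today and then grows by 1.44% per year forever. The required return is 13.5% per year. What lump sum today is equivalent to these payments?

Periodic rate r = 0.135 per year.
Growing perpetuity (Gordon): PV = PMT₁ / (r − g) = 112,680 / (r − 0.0144) = A$934,328.36.

A$934,328.36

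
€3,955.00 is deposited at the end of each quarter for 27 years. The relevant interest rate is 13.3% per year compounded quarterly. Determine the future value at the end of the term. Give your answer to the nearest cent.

€3,950,538.50

This is an ordinary annuity: 108 deposits of €3,955.00 at the end of each quarter.
Periodic rate r = 0.133/4 per quarter; n is counted in quarters.
FV = PMT × [((1+r)^n − 1)/r] = 3,955 × [(1+r)^108 − 1] / r = €3,950,538.50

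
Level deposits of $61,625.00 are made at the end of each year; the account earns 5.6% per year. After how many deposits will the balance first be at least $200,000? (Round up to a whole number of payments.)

Periodic rate r = 0.056 per year.
Ordinary annuity FV: 200,000 = 61,625 × [((1+r)^n − 1)/r].
(1+r)^n = 1 + 200,000 × r / 61,625, so n = ln(1 + 200,000·r/61,625) / ln(1+r) = 3.06.
Round up to a whole number of payments: n = 4.

4 payments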